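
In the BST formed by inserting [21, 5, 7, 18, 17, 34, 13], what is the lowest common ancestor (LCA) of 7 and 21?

Tree insertion order: [21, 5, 7, 18, 17, 34, 13]
Tree (level-order array): [21, 5, 34, None, 7, None, None, None, 18, 17, None, 13]
In a BST, the LCA of p=7, q=21 is the first node v on the
root-to-leaf path with p <= v <= q (go left if both < v, right if both > v).
Walk from root:
  at 21: 7 <= 21 <= 21, this is the LCA
LCA = 21


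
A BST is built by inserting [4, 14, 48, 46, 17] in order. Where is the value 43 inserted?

Starting tree (level order): [4, None, 14, None, 48, 46, None, 17]
Insertion path: 4 -> 14 -> 48 -> 46 -> 17
Result: insert 43 as right child of 17
Final tree (level order): [4, None, 14, None, 48, 46, None, 17, None, None, 43]


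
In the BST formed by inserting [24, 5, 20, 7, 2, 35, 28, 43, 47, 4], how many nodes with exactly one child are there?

Tree built from: [24, 5, 20, 7, 2, 35, 28, 43, 47, 4]
Tree (level-order array): [24, 5, 35, 2, 20, 28, 43, None, 4, 7, None, None, None, None, 47]
Rule: These are nodes with exactly 1 non-null child.
Per-node child counts:
  node 24: 2 child(ren)
  node 5: 2 child(ren)
  node 2: 1 child(ren)
  node 4: 0 child(ren)
  node 20: 1 child(ren)
  node 7: 0 child(ren)
  node 35: 2 child(ren)
  node 28: 0 child(ren)
  node 43: 1 child(ren)
  node 47: 0 child(ren)
Matching nodes: [2, 20, 43]
Count of nodes with exactly one child: 3


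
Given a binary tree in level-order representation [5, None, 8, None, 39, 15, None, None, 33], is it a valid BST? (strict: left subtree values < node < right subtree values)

Level-order array: [5, None, 8, None, 39, 15, None, None, 33]
Validate using subtree bounds (lo, hi): at each node, require lo < value < hi,
then recurse left with hi=value and right with lo=value.
Preorder trace (stopping at first violation):
  at node 5 with bounds (-inf, +inf): OK
  at node 8 with bounds (5, +inf): OK
  at node 39 with bounds (8, +inf): OK
  at node 15 with bounds (8, 39): OK
  at node 33 with bounds (15, 39): OK
No violation found at any node.
Result: Valid BST


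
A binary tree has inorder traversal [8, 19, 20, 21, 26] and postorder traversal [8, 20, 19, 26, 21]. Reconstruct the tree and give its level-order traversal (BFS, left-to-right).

Inorder:   [8, 19, 20, 21, 26]
Postorder: [8, 20, 19, 26, 21]
Algorithm: postorder visits root last, so walk postorder right-to-left;
each value is the root of the current inorder slice — split it at that
value, recurse on the right subtree first, then the left.
Recursive splits:
  root=21; inorder splits into left=[8, 19, 20], right=[26]
  root=26; inorder splits into left=[], right=[]
  root=19; inorder splits into left=[8], right=[20]
  root=20; inorder splits into left=[], right=[]
  root=8; inorder splits into left=[], right=[]
Reconstructed level-order: [21, 19, 26, 8, 20]


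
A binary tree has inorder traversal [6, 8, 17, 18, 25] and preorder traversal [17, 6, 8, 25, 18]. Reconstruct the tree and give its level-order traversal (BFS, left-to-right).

Inorder:  [6, 8, 17, 18, 25]
Preorder: [17, 6, 8, 25, 18]
Algorithm: preorder visits root first, so consume preorder in order;
for each root, split the current inorder slice at that value into
left-subtree inorder and right-subtree inorder, then recurse.
Recursive splits:
  root=17; inorder splits into left=[6, 8], right=[18, 25]
  root=6; inorder splits into left=[], right=[8]
  root=8; inorder splits into left=[], right=[]
  root=25; inorder splits into left=[18], right=[]
  root=18; inorder splits into left=[], right=[]
Reconstructed level-order: [17, 6, 25, 8, 18]


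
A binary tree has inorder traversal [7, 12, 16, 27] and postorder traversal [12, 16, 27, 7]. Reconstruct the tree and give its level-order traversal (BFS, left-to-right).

Inorder:   [7, 12, 16, 27]
Postorder: [12, 16, 27, 7]
Algorithm: postorder visits root last, so walk postorder right-to-left;
each value is the root of the current inorder slice — split it at that
value, recurse on the right subtree first, then the left.
Recursive splits:
  root=7; inorder splits into left=[], right=[12, 16, 27]
  root=27; inorder splits into left=[12, 16], right=[]
  root=16; inorder splits into left=[12], right=[]
  root=12; inorder splits into left=[], right=[]
Reconstructed level-order: [7, 27, 16, 12]


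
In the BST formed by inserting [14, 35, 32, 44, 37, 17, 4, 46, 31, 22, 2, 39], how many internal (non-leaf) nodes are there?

Tree built from: [14, 35, 32, 44, 37, 17, 4, 46, 31, 22, 2, 39]
Tree (level-order array): [14, 4, 35, 2, None, 32, 44, None, None, 17, None, 37, 46, None, 31, None, 39, None, None, 22]
Rule: An internal node has at least one child.
Per-node child counts:
  node 14: 2 child(ren)
  node 4: 1 child(ren)
  node 2: 0 child(ren)
  node 35: 2 child(ren)
  node 32: 1 child(ren)
  node 17: 1 child(ren)
  node 31: 1 child(ren)
  node 22: 0 child(ren)
  node 44: 2 child(ren)
  node 37: 1 child(ren)
  node 39: 0 child(ren)
  node 46: 0 child(ren)
Matching nodes: [14, 4, 35, 32, 17, 31, 44, 37]
Count of internal (non-leaf) nodes: 8


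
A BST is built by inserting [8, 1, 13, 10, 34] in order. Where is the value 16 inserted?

Starting tree (level order): [8, 1, 13, None, None, 10, 34]
Insertion path: 8 -> 13 -> 34
Result: insert 16 as left child of 34
Final tree (level order): [8, 1, 13, None, None, 10, 34, None, None, 16]


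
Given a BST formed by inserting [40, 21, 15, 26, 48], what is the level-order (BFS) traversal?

Tree insertion order: [40, 21, 15, 26, 48]
Tree (level-order array): [40, 21, 48, 15, 26]
BFS from the root, enqueuing left then right child of each popped node:
  queue [40] -> pop 40, enqueue [21, 48], visited so far: [40]
  queue [21, 48] -> pop 21, enqueue [15, 26], visited so far: [40, 21]
  queue [48, 15, 26] -> pop 48, enqueue [none], visited so far: [40, 21, 48]
  queue [15, 26] -> pop 15, enqueue [none], visited so far: [40, 21, 48, 15]
  queue [26] -> pop 26, enqueue [none], visited so far: [40, 21, 48, 15, 26]
Result: [40, 21, 48, 15, 26]


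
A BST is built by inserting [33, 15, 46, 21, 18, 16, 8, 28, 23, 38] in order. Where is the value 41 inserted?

Starting tree (level order): [33, 15, 46, 8, 21, 38, None, None, None, 18, 28, None, None, 16, None, 23]
Insertion path: 33 -> 46 -> 38
Result: insert 41 as right child of 38
Final tree (level order): [33, 15, 46, 8, 21, 38, None, None, None, 18, 28, None, 41, 16, None, 23]


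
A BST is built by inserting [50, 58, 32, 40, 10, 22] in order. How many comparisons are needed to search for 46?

Search path for 46: 50 -> 32 -> 40
Found: False
Comparisons: 3


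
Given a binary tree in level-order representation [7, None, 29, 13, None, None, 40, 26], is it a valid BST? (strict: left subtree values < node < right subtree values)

Level-order array: [7, None, 29, 13, None, None, 40, 26]
Validate using subtree bounds (lo, hi): at each node, require lo < value < hi,
then recurse left with hi=value and right with lo=value.
Preorder trace (stopping at first violation):
  at node 7 with bounds (-inf, +inf): OK
  at node 29 with bounds (7, +inf): OK
  at node 13 with bounds (7, 29): OK
  at node 40 with bounds (13, 29): VIOLATION
Node 40 violates its bound: not (13 < 40 < 29).
Result: Not a valid BST


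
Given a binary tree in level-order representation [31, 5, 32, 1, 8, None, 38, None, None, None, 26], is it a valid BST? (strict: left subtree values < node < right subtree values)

Level-order array: [31, 5, 32, 1, 8, None, 38, None, None, None, 26]
Validate using subtree bounds (lo, hi): at each node, require lo < value < hi,
then recurse left with hi=value and right with lo=value.
Preorder trace (stopping at first violation):
  at node 31 with bounds (-inf, +inf): OK
  at node 5 with bounds (-inf, 31): OK
  at node 1 with bounds (-inf, 5): OK
  at node 8 with bounds (5, 31): OK
  at node 26 with bounds (8, 31): OK
  at node 32 with bounds (31, +inf): OK
  at node 38 with bounds (32, +inf): OK
No violation found at any node.
Result: Valid BST


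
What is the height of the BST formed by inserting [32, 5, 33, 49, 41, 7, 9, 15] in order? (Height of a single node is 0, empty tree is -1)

Insertion order: [32, 5, 33, 49, 41, 7, 9, 15]
Tree (level-order array): [32, 5, 33, None, 7, None, 49, None, 9, 41, None, None, 15]
Compute height bottom-up (empty subtree = -1):
  height(15) = 1 + max(-1, -1) = 0
  height(9) = 1 + max(-1, 0) = 1
  height(7) = 1 + max(-1, 1) = 2
  height(5) = 1 + max(-1, 2) = 3
  height(41) = 1 + max(-1, -1) = 0
  height(49) = 1 + max(0, -1) = 1
  height(33) = 1 + max(-1, 1) = 2
  height(32) = 1 + max(3, 2) = 4
Height = 4


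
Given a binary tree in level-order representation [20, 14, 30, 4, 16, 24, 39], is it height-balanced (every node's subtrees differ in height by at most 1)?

Tree (level-order array): [20, 14, 30, 4, 16, 24, 39]
Definition: a tree is height-balanced if, at every node, |h(left) - h(right)| <= 1 (empty subtree has height -1).
Bottom-up per-node check:
  node 4: h_left=-1, h_right=-1, diff=0 [OK], height=0
  node 16: h_left=-1, h_right=-1, diff=0 [OK], height=0
  node 14: h_left=0, h_right=0, diff=0 [OK], height=1
  node 24: h_left=-1, h_right=-1, diff=0 [OK], height=0
  node 39: h_left=-1, h_right=-1, diff=0 [OK], height=0
  node 30: h_left=0, h_right=0, diff=0 [OK], height=1
  node 20: h_left=1, h_right=1, diff=0 [OK], height=2
All nodes satisfy the balance condition.
Result: Balanced


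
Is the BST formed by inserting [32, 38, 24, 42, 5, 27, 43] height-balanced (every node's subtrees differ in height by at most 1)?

Tree (level-order array): [32, 24, 38, 5, 27, None, 42, None, None, None, None, None, 43]
Definition: a tree is height-balanced if, at every node, |h(left) - h(right)| <= 1 (empty subtree has height -1).
Bottom-up per-node check:
  node 5: h_left=-1, h_right=-1, diff=0 [OK], height=0
  node 27: h_left=-1, h_right=-1, diff=0 [OK], height=0
  node 24: h_left=0, h_right=0, diff=0 [OK], height=1
  node 43: h_left=-1, h_right=-1, diff=0 [OK], height=0
  node 42: h_left=-1, h_right=0, diff=1 [OK], height=1
  node 38: h_left=-1, h_right=1, diff=2 [FAIL (|-1-1|=2 > 1)], height=2
  node 32: h_left=1, h_right=2, diff=1 [OK], height=3
Node 38 violates the condition: |-1 - 1| = 2 > 1.
Result: Not balanced


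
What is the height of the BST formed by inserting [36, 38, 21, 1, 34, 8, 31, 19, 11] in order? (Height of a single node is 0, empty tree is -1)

Insertion order: [36, 38, 21, 1, 34, 8, 31, 19, 11]
Tree (level-order array): [36, 21, 38, 1, 34, None, None, None, 8, 31, None, None, 19, None, None, 11]
Compute height bottom-up (empty subtree = -1):
  height(11) = 1 + max(-1, -1) = 0
  height(19) = 1 + max(0, -1) = 1
  height(8) = 1 + max(-1, 1) = 2
  height(1) = 1 + max(-1, 2) = 3
  height(31) = 1 + max(-1, -1) = 0
  height(34) = 1 + max(0, -1) = 1
  height(21) = 1 + max(3, 1) = 4
  height(38) = 1 + max(-1, -1) = 0
  height(36) = 1 + max(4, 0) = 5
Height = 5


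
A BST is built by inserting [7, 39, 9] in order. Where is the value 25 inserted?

Starting tree (level order): [7, None, 39, 9]
Insertion path: 7 -> 39 -> 9
Result: insert 25 as right child of 9
Final tree (level order): [7, None, 39, 9, None, None, 25]


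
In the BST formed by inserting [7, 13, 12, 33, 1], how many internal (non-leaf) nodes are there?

Tree built from: [7, 13, 12, 33, 1]
Tree (level-order array): [7, 1, 13, None, None, 12, 33]
Rule: An internal node has at least one child.
Per-node child counts:
  node 7: 2 child(ren)
  node 1: 0 child(ren)
  node 13: 2 child(ren)
  node 12: 0 child(ren)
  node 33: 0 child(ren)
Matching nodes: [7, 13]
Count of internal (non-leaf) nodes: 2


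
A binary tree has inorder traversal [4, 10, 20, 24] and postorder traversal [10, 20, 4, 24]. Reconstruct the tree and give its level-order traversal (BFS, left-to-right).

Inorder:   [4, 10, 20, 24]
Postorder: [10, 20, 4, 24]
Algorithm: postorder visits root last, so walk postorder right-to-left;
each value is the root of the current inorder slice — split it at that
value, recurse on the right subtree first, then the left.
Recursive splits:
  root=24; inorder splits into left=[4, 10, 20], right=[]
  root=4; inorder splits into left=[], right=[10, 20]
  root=20; inorder splits into left=[10], right=[]
  root=10; inorder splits into left=[], right=[]
Reconstructed level-order: [24, 4, 20, 10]


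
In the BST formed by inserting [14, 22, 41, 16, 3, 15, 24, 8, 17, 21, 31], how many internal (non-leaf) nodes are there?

Tree built from: [14, 22, 41, 16, 3, 15, 24, 8, 17, 21, 31]
Tree (level-order array): [14, 3, 22, None, 8, 16, 41, None, None, 15, 17, 24, None, None, None, None, 21, None, 31]
Rule: An internal node has at least one child.
Per-node child counts:
  node 14: 2 child(ren)
  node 3: 1 child(ren)
  node 8: 0 child(ren)
  node 22: 2 child(ren)
  node 16: 2 child(ren)
  node 15: 0 child(ren)
  node 17: 1 child(ren)
  node 21: 0 child(ren)
  node 41: 1 child(ren)
  node 24: 1 child(ren)
  node 31: 0 child(ren)
Matching nodes: [14, 3, 22, 16, 17, 41, 24]
Count of internal (non-leaf) nodes: 7


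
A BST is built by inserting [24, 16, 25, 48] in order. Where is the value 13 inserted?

Starting tree (level order): [24, 16, 25, None, None, None, 48]
Insertion path: 24 -> 16
Result: insert 13 as left child of 16
Final tree (level order): [24, 16, 25, 13, None, None, 48]


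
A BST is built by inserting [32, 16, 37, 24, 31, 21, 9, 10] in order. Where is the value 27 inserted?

Starting tree (level order): [32, 16, 37, 9, 24, None, None, None, 10, 21, 31]
Insertion path: 32 -> 16 -> 24 -> 31
Result: insert 27 as left child of 31
Final tree (level order): [32, 16, 37, 9, 24, None, None, None, 10, 21, 31, None, None, None, None, 27]


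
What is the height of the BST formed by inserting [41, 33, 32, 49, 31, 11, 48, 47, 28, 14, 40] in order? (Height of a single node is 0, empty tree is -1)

Insertion order: [41, 33, 32, 49, 31, 11, 48, 47, 28, 14, 40]
Tree (level-order array): [41, 33, 49, 32, 40, 48, None, 31, None, None, None, 47, None, 11, None, None, None, None, 28, 14]
Compute height bottom-up (empty subtree = -1):
  height(14) = 1 + max(-1, -1) = 0
  height(28) = 1 + max(0, -1) = 1
  height(11) = 1 + max(-1, 1) = 2
  height(31) = 1 + max(2, -1) = 3
  height(32) = 1 + max(3, -1) = 4
  height(40) = 1 + max(-1, -1) = 0
  height(33) = 1 + max(4, 0) = 5
  height(47) = 1 + max(-1, -1) = 0
  height(48) = 1 + max(0, -1) = 1
  height(49) = 1 + max(1, -1) = 2
  height(41) = 1 + max(5, 2) = 6
Height = 6


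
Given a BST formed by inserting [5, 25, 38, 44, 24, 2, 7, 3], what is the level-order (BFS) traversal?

Tree insertion order: [5, 25, 38, 44, 24, 2, 7, 3]
Tree (level-order array): [5, 2, 25, None, 3, 24, 38, None, None, 7, None, None, 44]
BFS from the root, enqueuing left then right child of each popped node:
  queue [5] -> pop 5, enqueue [2, 25], visited so far: [5]
  queue [2, 25] -> pop 2, enqueue [3], visited so far: [5, 2]
  queue [25, 3] -> pop 25, enqueue [24, 38], visited so far: [5, 2, 25]
  queue [3, 24, 38] -> pop 3, enqueue [none], visited so far: [5, 2, 25, 3]
  queue [24, 38] -> pop 24, enqueue [7], visited so far: [5, 2, 25, 3, 24]
  queue [38, 7] -> pop 38, enqueue [44], visited so far: [5, 2, 25, 3, 24, 38]
  queue [7, 44] -> pop 7, enqueue [none], visited so far: [5, 2, 25, 3, 24, 38, 7]
  queue [44] -> pop 44, enqueue [none], visited so far: [5, 2, 25, 3, 24, 38, 7, 44]
Result: [5, 2, 25, 3, 24, 38, 7, 44]


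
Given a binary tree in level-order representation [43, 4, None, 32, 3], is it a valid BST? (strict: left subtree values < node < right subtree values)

Level-order array: [43, 4, None, 32, 3]
Validate using subtree bounds (lo, hi): at each node, require lo < value < hi,
then recurse left with hi=value and right with lo=value.
Preorder trace (stopping at first violation):
  at node 43 with bounds (-inf, +inf): OK
  at node 4 with bounds (-inf, 43): OK
  at node 32 with bounds (-inf, 4): VIOLATION
Node 32 violates its bound: not (-inf < 32 < 4).
Result: Not a valid BST


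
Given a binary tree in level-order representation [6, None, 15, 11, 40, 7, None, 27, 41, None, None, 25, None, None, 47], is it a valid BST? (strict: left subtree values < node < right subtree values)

Level-order array: [6, None, 15, 11, 40, 7, None, 27, 41, None, None, 25, None, None, 47]
Validate using subtree bounds (lo, hi): at each node, require lo < value < hi,
then recurse left with hi=value and right with lo=value.
Preorder trace (stopping at first violation):
  at node 6 with bounds (-inf, +inf): OK
  at node 15 with bounds (6, +inf): OK
  at node 11 with bounds (6, 15): OK
  at node 7 with bounds (6, 11): OK
  at node 40 with bounds (15, +inf): OK
  at node 27 with bounds (15, 40): OK
  at node 25 with bounds (15, 27): OK
  at node 41 with bounds (40, +inf): OK
  at node 47 with bounds (41, +inf): OK
No violation found at any node.
Result: Valid BST


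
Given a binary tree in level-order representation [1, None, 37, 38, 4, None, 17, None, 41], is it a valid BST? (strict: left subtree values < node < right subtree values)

Level-order array: [1, None, 37, 38, 4, None, 17, None, 41]
Validate using subtree bounds (lo, hi): at each node, require lo < value < hi,
then recurse left with hi=value and right with lo=value.
Preorder trace (stopping at first violation):
  at node 1 with bounds (-inf, +inf): OK
  at node 37 with bounds (1, +inf): OK
  at node 38 with bounds (1, 37): VIOLATION
Node 38 violates its bound: not (1 < 38 < 37).
Result: Not a valid BST


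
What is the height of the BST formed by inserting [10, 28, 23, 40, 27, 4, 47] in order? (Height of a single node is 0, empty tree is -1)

Insertion order: [10, 28, 23, 40, 27, 4, 47]
Tree (level-order array): [10, 4, 28, None, None, 23, 40, None, 27, None, 47]
Compute height bottom-up (empty subtree = -1):
  height(4) = 1 + max(-1, -1) = 0
  height(27) = 1 + max(-1, -1) = 0
  height(23) = 1 + max(-1, 0) = 1
  height(47) = 1 + max(-1, -1) = 0
  height(40) = 1 + max(-1, 0) = 1
  height(28) = 1 + max(1, 1) = 2
  height(10) = 1 + max(0, 2) = 3
Height = 3


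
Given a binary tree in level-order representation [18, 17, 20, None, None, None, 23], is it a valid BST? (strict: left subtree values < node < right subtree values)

Level-order array: [18, 17, 20, None, None, None, 23]
Validate using subtree bounds (lo, hi): at each node, require lo < value < hi,
then recurse left with hi=value and right with lo=value.
Preorder trace (stopping at first violation):
  at node 18 with bounds (-inf, +inf): OK
  at node 17 with bounds (-inf, 18): OK
  at node 20 with bounds (18, +inf): OK
  at node 23 with bounds (20, +inf): OK
No violation found at any node.
Result: Valid BST


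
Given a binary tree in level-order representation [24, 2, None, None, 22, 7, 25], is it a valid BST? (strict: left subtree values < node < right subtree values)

Level-order array: [24, 2, None, None, 22, 7, 25]
Validate using subtree bounds (lo, hi): at each node, require lo < value < hi,
then recurse left with hi=value and right with lo=value.
Preorder trace (stopping at first violation):
  at node 24 with bounds (-inf, +inf): OK
  at node 2 with bounds (-inf, 24): OK
  at node 22 with bounds (2, 24): OK
  at node 7 with bounds (2, 22): OK
  at node 25 with bounds (22, 24): VIOLATION
Node 25 violates its bound: not (22 < 25 < 24).
Result: Not a valid BST


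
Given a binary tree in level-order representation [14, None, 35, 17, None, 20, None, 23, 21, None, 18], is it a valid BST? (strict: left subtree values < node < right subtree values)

Level-order array: [14, None, 35, 17, None, 20, None, 23, 21, None, 18]
Validate using subtree bounds (lo, hi): at each node, require lo < value < hi,
then recurse left with hi=value and right with lo=value.
Preorder trace (stopping at first violation):
  at node 14 with bounds (-inf, +inf): OK
  at node 35 with bounds (14, +inf): OK
  at node 17 with bounds (14, 35): OK
  at node 20 with bounds (14, 17): VIOLATION
Node 20 violates its bound: not (14 < 20 < 17).
Result: Not a valid BST


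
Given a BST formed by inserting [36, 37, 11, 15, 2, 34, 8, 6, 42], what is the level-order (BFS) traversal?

Tree insertion order: [36, 37, 11, 15, 2, 34, 8, 6, 42]
Tree (level-order array): [36, 11, 37, 2, 15, None, 42, None, 8, None, 34, None, None, 6]
BFS from the root, enqueuing left then right child of each popped node:
  queue [36] -> pop 36, enqueue [11, 37], visited so far: [36]
  queue [11, 37] -> pop 11, enqueue [2, 15], visited so far: [36, 11]
  queue [37, 2, 15] -> pop 37, enqueue [42], visited so far: [36, 11, 37]
  queue [2, 15, 42] -> pop 2, enqueue [8], visited so far: [36, 11, 37, 2]
  queue [15, 42, 8] -> pop 15, enqueue [34], visited so far: [36, 11, 37, 2, 15]
  queue [42, 8, 34] -> pop 42, enqueue [none], visited so far: [36, 11, 37, 2, 15, 42]
  queue [8, 34] -> pop 8, enqueue [6], visited so far: [36, 11, 37, 2, 15, 42, 8]
  queue [34, 6] -> pop 34, enqueue [none], visited so far: [36, 11, 37, 2, 15, 42, 8, 34]
  queue [6] -> pop 6, enqueue [none], visited so far: [36, 11, 37, 2, 15, 42, 8, 34, 6]
Result: [36, 11, 37, 2, 15, 42, 8, 34, 6]


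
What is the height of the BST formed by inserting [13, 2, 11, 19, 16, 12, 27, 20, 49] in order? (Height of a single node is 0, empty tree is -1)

Insertion order: [13, 2, 11, 19, 16, 12, 27, 20, 49]
Tree (level-order array): [13, 2, 19, None, 11, 16, 27, None, 12, None, None, 20, 49]
Compute height bottom-up (empty subtree = -1):
  height(12) = 1 + max(-1, -1) = 0
  height(11) = 1 + max(-1, 0) = 1
  height(2) = 1 + max(-1, 1) = 2
  height(16) = 1 + max(-1, -1) = 0
  height(20) = 1 + max(-1, -1) = 0
  height(49) = 1 + max(-1, -1) = 0
  height(27) = 1 + max(0, 0) = 1
  height(19) = 1 + max(0, 1) = 2
  height(13) = 1 + max(2, 2) = 3
Height = 3


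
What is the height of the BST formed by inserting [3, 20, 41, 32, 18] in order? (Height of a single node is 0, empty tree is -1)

Insertion order: [3, 20, 41, 32, 18]
Tree (level-order array): [3, None, 20, 18, 41, None, None, 32]
Compute height bottom-up (empty subtree = -1):
  height(18) = 1 + max(-1, -1) = 0
  height(32) = 1 + max(-1, -1) = 0
  height(41) = 1 + max(0, -1) = 1
  height(20) = 1 + max(0, 1) = 2
  height(3) = 1 + max(-1, 2) = 3
Height = 3


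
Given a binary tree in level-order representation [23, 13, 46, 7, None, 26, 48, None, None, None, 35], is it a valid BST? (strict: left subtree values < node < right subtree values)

Level-order array: [23, 13, 46, 7, None, 26, 48, None, None, None, 35]
Validate using subtree bounds (lo, hi): at each node, require lo < value < hi,
then recurse left with hi=value and right with lo=value.
Preorder trace (stopping at first violation):
  at node 23 with bounds (-inf, +inf): OK
  at node 13 with bounds (-inf, 23): OK
  at node 7 with bounds (-inf, 13): OK
  at node 46 with bounds (23, +inf): OK
  at node 26 with bounds (23, 46): OK
  at node 35 with bounds (26, 46): OK
  at node 48 with bounds (46, +inf): OK
No violation found at any node.
Result: Valid BST


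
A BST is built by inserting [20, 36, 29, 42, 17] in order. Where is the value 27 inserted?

Starting tree (level order): [20, 17, 36, None, None, 29, 42]
Insertion path: 20 -> 36 -> 29
Result: insert 27 as left child of 29
Final tree (level order): [20, 17, 36, None, None, 29, 42, 27]


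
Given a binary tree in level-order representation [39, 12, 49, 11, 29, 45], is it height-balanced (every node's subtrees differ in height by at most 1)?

Tree (level-order array): [39, 12, 49, 11, 29, 45]
Definition: a tree is height-balanced if, at every node, |h(left) - h(right)| <= 1 (empty subtree has height -1).
Bottom-up per-node check:
  node 11: h_left=-1, h_right=-1, diff=0 [OK], height=0
  node 29: h_left=-1, h_right=-1, diff=0 [OK], height=0
  node 12: h_left=0, h_right=0, diff=0 [OK], height=1
  node 45: h_left=-1, h_right=-1, diff=0 [OK], height=0
  node 49: h_left=0, h_right=-1, diff=1 [OK], height=1
  node 39: h_left=1, h_right=1, diff=0 [OK], height=2
All nodes satisfy the balance condition.
Result: Balanced


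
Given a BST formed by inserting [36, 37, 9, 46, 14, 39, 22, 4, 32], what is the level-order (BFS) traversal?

Tree insertion order: [36, 37, 9, 46, 14, 39, 22, 4, 32]
Tree (level-order array): [36, 9, 37, 4, 14, None, 46, None, None, None, 22, 39, None, None, 32]
BFS from the root, enqueuing left then right child of each popped node:
  queue [36] -> pop 36, enqueue [9, 37], visited so far: [36]
  queue [9, 37] -> pop 9, enqueue [4, 14], visited so far: [36, 9]
  queue [37, 4, 14] -> pop 37, enqueue [46], visited so far: [36, 9, 37]
  queue [4, 14, 46] -> pop 4, enqueue [none], visited so far: [36, 9, 37, 4]
  queue [14, 46] -> pop 14, enqueue [22], visited so far: [36, 9, 37, 4, 14]
  queue [46, 22] -> pop 46, enqueue [39], visited so far: [36, 9, 37, 4, 14, 46]
  queue [22, 39] -> pop 22, enqueue [32], visited so far: [36, 9, 37, 4, 14, 46, 22]
  queue [39, 32] -> pop 39, enqueue [none], visited so far: [36, 9, 37, 4, 14, 46, 22, 39]
  queue [32] -> pop 32, enqueue [none], visited so far: [36, 9, 37, 4, 14, 46, 22, 39, 32]
Result: [36, 9, 37, 4, 14, 46, 22, 39, 32]


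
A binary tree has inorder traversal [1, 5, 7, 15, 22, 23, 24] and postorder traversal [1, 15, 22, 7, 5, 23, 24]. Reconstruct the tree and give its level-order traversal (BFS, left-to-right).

Inorder:   [1, 5, 7, 15, 22, 23, 24]
Postorder: [1, 15, 22, 7, 5, 23, 24]
Algorithm: postorder visits root last, so walk postorder right-to-left;
each value is the root of the current inorder slice — split it at that
value, recurse on the right subtree first, then the left.
Recursive splits:
  root=24; inorder splits into left=[1, 5, 7, 15, 22, 23], right=[]
  root=23; inorder splits into left=[1, 5, 7, 15, 22], right=[]
  root=5; inorder splits into left=[1], right=[7, 15, 22]
  root=7; inorder splits into left=[], right=[15, 22]
  root=22; inorder splits into left=[15], right=[]
  root=15; inorder splits into left=[], right=[]
  root=1; inorder splits into left=[], right=[]
Reconstructed level-order: [24, 23, 5, 1, 7, 22, 15]


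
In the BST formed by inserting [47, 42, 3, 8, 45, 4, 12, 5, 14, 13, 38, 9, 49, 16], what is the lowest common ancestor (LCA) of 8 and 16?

Tree insertion order: [47, 42, 3, 8, 45, 4, 12, 5, 14, 13, 38, 9, 49, 16]
Tree (level-order array): [47, 42, 49, 3, 45, None, None, None, 8, None, None, 4, 12, None, 5, 9, 14, None, None, None, None, 13, 38, None, None, 16]
In a BST, the LCA of p=8, q=16 is the first node v on the
root-to-leaf path with p <= v <= q (go left if both < v, right if both > v).
Walk from root:
  at 47: both 8 and 16 < 47, go left
  at 42: both 8 and 16 < 42, go left
  at 3: both 8 and 16 > 3, go right
  at 8: 8 <= 8 <= 16, this is the LCA
LCA = 8


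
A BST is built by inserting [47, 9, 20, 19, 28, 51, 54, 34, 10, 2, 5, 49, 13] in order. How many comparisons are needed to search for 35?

Search path for 35: 47 -> 9 -> 20 -> 28 -> 34
Found: False
Comparisons: 5


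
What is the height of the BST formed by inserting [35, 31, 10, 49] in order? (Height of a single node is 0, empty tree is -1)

Insertion order: [35, 31, 10, 49]
Tree (level-order array): [35, 31, 49, 10]
Compute height bottom-up (empty subtree = -1):
  height(10) = 1 + max(-1, -1) = 0
  height(31) = 1 + max(0, -1) = 1
  height(49) = 1 + max(-1, -1) = 0
  height(35) = 1 + max(1, 0) = 2
Height = 2


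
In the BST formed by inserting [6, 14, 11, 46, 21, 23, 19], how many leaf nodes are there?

Tree built from: [6, 14, 11, 46, 21, 23, 19]
Tree (level-order array): [6, None, 14, 11, 46, None, None, 21, None, 19, 23]
Rule: A leaf has 0 children.
Per-node child counts:
  node 6: 1 child(ren)
  node 14: 2 child(ren)
  node 11: 0 child(ren)
  node 46: 1 child(ren)
  node 21: 2 child(ren)
  node 19: 0 child(ren)
  node 23: 0 child(ren)
Matching nodes: [11, 19, 23]
Count of leaf nodes: 3


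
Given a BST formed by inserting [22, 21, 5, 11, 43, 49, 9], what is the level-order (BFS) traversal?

Tree insertion order: [22, 21, 5, 11, 43, 49, 9]
Tree (level-order array): [22, 21, 43, 5, None, None, 49, None, 11, None, None, 9]
BFS from the root, enqueuing left then right child of each popped node:
  queue [22] -> pop 22, enqueue [21, 43], visited so far: [22]
  queue [21, 43] -> pop 21, enqueue [5], visited so far: [22, 21]
  queue [43, 5] -> pop 43, enqueue [49], visited so far: [22, 21, 43]
  queue [5, 49] -> pop 5, enqueue [11], visited so far: [22, 21, 43, 5]
  queue [49, 11] -> pop 49, enqueue [none], visited so far: [22, 21, 43, 5, 49]
  queue [11] -> pop 11, enqueue [9], visited so far: [22, 21, 43, 5, 49, 11]
  queue [9] -> pop 9, enqueue [none], visited so far: [22, 21, 43, 5, 49, 11, 9]
Result: [22, 21, 43, 5, 49, 11, 9]


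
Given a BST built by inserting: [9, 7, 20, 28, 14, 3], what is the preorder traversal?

Tree insertion order: [9, 7, 20, 28, 14, 3]
Tree (level-order array): [9, 7, 20, 3, None, 14, 28]
Preorder traversal: [9, 7, 3, 20, 14, 28]


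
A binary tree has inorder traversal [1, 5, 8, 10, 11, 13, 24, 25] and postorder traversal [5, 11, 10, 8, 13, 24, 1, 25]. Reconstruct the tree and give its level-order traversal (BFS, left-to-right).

Inorder:   [1, 5, 8, 10, 11, 13, 24, 25]
Postorder: [5, 11, 10, 8, 13, 24, 1, 25]
Algorithm: postorder visits root last, so walk postorder right-to-left;
each value is the root of the current inorder slice — split it at that
value, recurse on the right subtree first, then the left.
Recursive splits:
  root=25; inorder splits into left=[1, 5, 8, 10, 11, 13, 24], right=[]
  root=1; inorder splits into left=[], right=[5, 8, 10, 11, 13, 24]
  root=24; inorder splits into left=[5, 8, 10, 11, 13], right=[]
  root=13; inorder splits into left=[5, 8, 10, 11], right=[]
  root=8; inorder splits into left=[5], right=[10, 11]
  root=10; inorder splits into left=[], right=[11]
  root=11; inorder splits into left=[], right=[]
  root=5; inorder splits into left=[], right=[]
Reconstructed level-order: [25, 1, 24, 13, 8, 5, 10, 11]


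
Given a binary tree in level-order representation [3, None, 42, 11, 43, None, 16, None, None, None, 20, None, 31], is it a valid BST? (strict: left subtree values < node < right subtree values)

Level-order array: [3, None, 42, 11, 43, None, 16, None, None, None, 20, None, 31]
Validate using subtree bounds (lo, hi): at each node, require lo < value < hi,
then recurse left with hi=value and right with lo=value.
Preorder trace (stopping at first violation):
  at node 3 with bounds (-inf, +inf): OK
  at node 42 with bounds (3, +inf): OK
  at node 11 with bounds (3, 42): OK
  at node 16 with bounds (11, 42): OK
  at node 20 with bounds (16, 42): OK
  at node 31 with bounds (20, 42): OK
  at node 43 with bounds (42, +inf): OK
No violation found at any node.
Result: Valid BST


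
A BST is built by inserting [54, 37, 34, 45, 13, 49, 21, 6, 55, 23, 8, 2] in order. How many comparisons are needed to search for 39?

Search path for 39: 54 -> 37 -> 45
Found: False
Comparisons: 3


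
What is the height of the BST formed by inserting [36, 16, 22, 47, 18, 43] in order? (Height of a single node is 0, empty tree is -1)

Insertion order: [36, 16, 22, 47, 18, 43]
Tree (level-order array): [36, 16, 47, None, 22, 43, None, 18]
Compute height bottom-up (empty subtree = -1):
  height(18) = 1 + max(-1, -1) = 0
  height(22) = 1 + max(0, -1) = 1
  height(16) = 1 + max(-1, 1) = 2
  height(43) = 1 + max(-1, -1) = 0
  height(47) = 1 + max(0, -1) = 1
  height(36) = 1 + max(2, 1) = 3
Height = 3


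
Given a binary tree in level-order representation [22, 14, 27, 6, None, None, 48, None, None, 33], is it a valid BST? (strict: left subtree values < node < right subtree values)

Level-order array: [22, 14, 27, 6, None, None, 48, None, None, 33]
Validate using subtree bounds (lo, hi): at each node, require lo < value < hi,
then recurse left with hi=value and right with lo=value.
Preorder trace (stopping at first violation):
  at node 22 with bounds (-inf, +inf): OK
  at node 14 with bounds (-inf, 22): OK
  at node 6 with bounds (-inf, 14): OK
  at node 27 with bounds (22, +inf): OK
  at node 48 with bounds (27, +inf): OK
  at node 33 with bounds (27, 48): OK
No violation found at any node.
Result: Valid BST


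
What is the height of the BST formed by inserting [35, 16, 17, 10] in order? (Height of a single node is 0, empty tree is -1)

Insertion order: [35, 16, 17, 10]
Tree (level-order array): [35, 16, None, 10, 17]
Compute height bottom-up (empty subtree = -1):
  height(10) = 1 + max(-1, -1) = 0
  height(17) = 1 + max(-1, -1) = 0
  height(16) = 1 + max(0, 0) = 1
  height(35) = 1 + max(1, -1) = 2
Height = 2


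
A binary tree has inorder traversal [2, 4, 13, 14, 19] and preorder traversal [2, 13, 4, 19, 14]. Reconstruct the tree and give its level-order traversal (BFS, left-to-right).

Inorder:  [2, 4, 13, 14, 19]
Preorder: [2, 13, 4, 19, 14]
Algorithm: preorder visits root first, so consume preorder in order;
for each root, split the current inorder slice at that value into
left-subtree inorder and right-subtree inorder, then recurse.
Recursive splits:
  root=2; inorder splits into left=[], right=[4, 13, 14, 19]
  root=13; inorder splits into left=[4], right=[14, 19]
  root=4; inorder splits into left=[], right=[]
  root=19; inorder splits into left=[14], right=[]
  root=14; inorder splits into left=[], right=[]
Reconstructed level-order: [2, 13, 4, 19, 14]


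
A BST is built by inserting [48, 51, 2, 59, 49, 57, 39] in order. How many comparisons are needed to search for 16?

Search path for 16: 48 -> 2 -> 39
Found: False
Comparisons: 3


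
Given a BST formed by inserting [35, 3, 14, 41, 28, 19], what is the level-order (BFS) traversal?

Tree insertion order: [35, 3, 14, 41, 28, 19]
Tree (level-order array): [35, 3, 41, None, 14, None, None, None, 28, 19]
BFS from the root, enqueuing left then right child of each popped node:
  queue [35] -> pop 35, enqueue [3, 41], visited so far: [35]
  queue [3, 41] -> pop 3, enqueue [14], visited so far: [35, 3]
  queue [41, 14] -> pop 41, enqueue [none], visited so far: [35, 3, 41]
  queue [14] -> pop 14, enqueue [28], visited so far: [35, 3, 41, 14]
  queue [28] -> pop 28, enqueue [19], visited so far: [35, 3, 41, 14, 28]
  queue [19] -> pop 19, enqueue [none], visited so far: [35, 3, 41, 14, 28, 19]
Result: [35, 3, 41, 14, 28, 19]


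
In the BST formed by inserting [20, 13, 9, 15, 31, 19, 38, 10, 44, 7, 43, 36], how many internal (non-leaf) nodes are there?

Tree built from: [20, 13, 9, 15, 31, 19, 38, 10, 44, 7, 43, 36]
Tree (level-order array): [20, 13, 31, 9, 15, None, 38, 7, 10, None, 19, 36, 44, None, None, None, None, None, None, None, None, 43]
Rule: An internal node has at least one child.
Per-node child counts:
  node 20: 2 child(ren)
  node 13: 2 child(ren)
  node 9: 2 child(ren)
  node 7: 0 child(ren)
  node 10: 0 child(ren)
  node 15: 1 child(ren)
  node 19: 0 child(ren)
  node 31: 1 child(ren)
  node 38: 2 child(ren)
  node 36: 0 child(ren)
  node 44: 1 child(ren)
  node 43: 0 child(ren)
Matching nodes: [20, 13, 9, 15, 31, 38, 44]
Count of internal (non-leaf) nodes: 7


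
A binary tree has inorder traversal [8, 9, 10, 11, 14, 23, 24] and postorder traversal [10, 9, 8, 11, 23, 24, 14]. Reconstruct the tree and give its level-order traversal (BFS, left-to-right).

Inorder:   [8, 9, 10, 11, 14, 23, 24]
Postorder: [10, 9, 8, 11, 23, 24, 14]
Algorithm: postorder visits root last, so walk postorder right-to-left;
each value is the root of the current inorder slice — split it at that
value, recurse on the right subtree first, then the left.
Recursive splits:
  root=14; inorder splits into left=[8, 9, 10, 11], right=[23, 24]
  root=24; inorder splits into left=[23], right=[]
  root=23; inorder splits into left=[], right=[]
  root=11; inorder splits into left=[8, 9, 10], right=[]
  root=8; inorder splits into left=[], right=[9, 10]
  root=9; inorder splits into left=[], right=[10]
  root=10; inorder splits into left=[], right=[]
Reconstructed level-order: [14, 11, 24, 8, 23, 9, 10]


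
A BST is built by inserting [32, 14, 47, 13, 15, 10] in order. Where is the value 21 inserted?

Starting tree (level order): [32, 14, 47, 13, 15, None, None, 10]
Insertion path: 32 -> 14 -> 15
Result: insert 21 as right child of 15
Final tree (level order): [32, 14, 47, 13, 15, None, None, 10, None, None, 21]


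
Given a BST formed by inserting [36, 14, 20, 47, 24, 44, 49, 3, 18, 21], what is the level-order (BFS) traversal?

Tree insertion order: [36, 14, 20, 47, 24, 44, 49, 3, 18, 21]
Tree (level-order array): [36, 14, 47, 3, 20, 44, 49, None, None, 18, 24, None, None, None, None, None, None, 21]
BFS from the root, enqueuing left then right child of each popped node:
  queue [36] -> pop 36, enqueue [14, 47], visited so far: [36]
  queue [14, 47] -> pop 14, enqueue [3, 20], visited so far: [36, 14]
  queue [47, 3, 20] -> pop 47, enqueue [44, 49], visited so far: [36, 14, 47]
  queue [3, 20, 44, 49] -> pop 3, enqueue [none], visited so far: [36, 14, 47, 3]
  queue [20, 44, 49] -> pop 20, enqueue [18, 24], visited so far: [36, 14, 47, 3, 20]
  queue [44, 49, 18, 24] -> pop 44, enqueue [none], visited so far: [36, 14, 47, 3, 20, 44]
  queue [49, 18, 24] -> pop 49, enqueue [none], visited so far: [36, 14, 47, 3, 20, 44, 49]
  queue [18, 24] -> pop 18, enqueue [none], visited so far: [36, 14, 47, 3, 20, 44, 49, 18]
  queue [24] -> pop 24, enqueue [21], visited so far: [36, 14, 47, 3, 20, 44, 49, 18, 24]
  queue [21] -> pop 21, enqueue [none], visited so far: [36, 14, 47, 3, 20, 44, 49, 18, 24, 21]
Result: [36, 14, 47, 3, 20, 44, 49, 18, 24, 21]


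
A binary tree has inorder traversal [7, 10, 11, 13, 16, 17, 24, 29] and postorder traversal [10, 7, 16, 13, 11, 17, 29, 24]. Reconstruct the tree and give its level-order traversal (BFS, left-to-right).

Inorder:   [7, 10, 11, 13, 16, 17, 24, 29]
Postorder: [10, 7, 16, 13, 11, 17, 29, 24]
Algorithm: postorder visits root last, so walk postorder right-to-left;
each value is the root of the current inorder slice — split it at that
value, recurse on the right subtree first, then the left.
Recursive splits:
  root=24; inorder splits into left=[7, 10, 11, 13, 16, 17], right=[29]
  root=29; inorder splits into left=[], right=[]
  root=17; inorder splits into left=[7, 10, 11, 13, 16], right=[]
  root=11; inorder splits into left=[7, 10], right=[13, 16]
  root=13; inorder splits into left=[], right=[16]
  root=16; inorder splits into left=[], right=[]
  root=7; inorder splits into left=[], right=[10]
  root=10; inorder splits into left=[], right=[]
Reconstructed level-order: [24, 17, 29, 11, 7, 13, 10, 16]


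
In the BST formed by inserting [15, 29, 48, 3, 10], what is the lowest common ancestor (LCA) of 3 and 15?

Tree insertion order: [15, 29, 48, 3, 10]
Tree (level-order array): [15, 3, 29, None, 10, None, 48]
In a BST, the LCA of p=3, q=15 is the first node v on the
root-to-leaf path with p <= v <= q (go left if both < v, right if both > v).
Walk from root:
  at 15: 3 <= 15 <= 15, this is the LCA
LCA = 15


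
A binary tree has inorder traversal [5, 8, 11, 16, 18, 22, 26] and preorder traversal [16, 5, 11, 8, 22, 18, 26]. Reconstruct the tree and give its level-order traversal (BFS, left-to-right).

Inorder:  [5, 8, 11, 16, 18, 22, 26]
Preorder: [16, 5, 11, 8, 22, 18, 26]
Algorithm: preorder visits root first, so consume preorder in order;
for each root, split the current inorder slice at that value into
left-subtree inorder and right-subtree inorder, then recurse.
Recursive splits:
  root=16; inorder splits into left=[5, 8, 11], right=[18, 22, 26]
  root=5; inorder splits into left=[], right=[8, 11]
  root=11; inorder splits into left=[8], right=[]
  root=8; inorder splits into left=[], right=[]
  root=22; inorder splits into left=[18], right=[26]
  root=18; inorder splits into left=[], right=[]
  root=26; inorder splits into left=[], right=[]
Reconstructed level-order: [16, 5, 22, 11, 18, 26, 8]


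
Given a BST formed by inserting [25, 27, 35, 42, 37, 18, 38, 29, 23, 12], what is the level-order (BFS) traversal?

Tree insertion order: [25, 27, 35, 42, 37, 18, 38, 29, 23, 12]
Tree (level-order array): [25, 18, 27, 12, 23, None, 35, None, None, None, None, 29, 42, None, None, 37, None, None, 38]
BFS from the root, enqueuing left then right child of each popped node:
  queue [25] -> pop 25, enqueue [18, 27], visited so far: [25]
  queue [18, 27] -> pop 18, enqueue [12, 23], visited so far: [25, 18]
  queue [27, 12, 23] -> pop 27, enqueue [35], visited so far: [25, 18, 27]
  queue [12, 23, 35] -> pop 12, enqueue [none], visited so far: [25, 18, 27, 12]
  queue [23, 35] -> pop 23, enqueue [none], visited so far: [25, 18, 27, 12, 23]
  queue [35] -> pop 35, enqueue [29, 42], visited so far: [25, 18, 27, 12, 23, 35]
  queue [29, 42] -> pop 29, enqueue [none], visited so far: [25, 18, 27, 12, 23, 35, 29]
  queue [42] -> pop 42, enqueue [37], visited so far: [25, 18, 27, 12, 23, 35, 29, 42]
  queue [37] -> pop 37, enqueue [38], visited so far: [25, 18, 27, 12, 23, 35, 29, 42, 37]
  queue [38] -> pop 38, enqueue [none], visited so far: [25, 18, 27, 12, 23, 35, 29, 42, 37, 38]
Result: [25, 18, 27, 12, 23, 35, 29, 42, 37, 38]
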